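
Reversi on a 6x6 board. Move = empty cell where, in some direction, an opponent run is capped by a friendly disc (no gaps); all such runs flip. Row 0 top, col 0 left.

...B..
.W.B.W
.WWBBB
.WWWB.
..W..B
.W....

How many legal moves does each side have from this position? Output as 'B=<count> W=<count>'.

Answer: B=6 W=3

Derivation:
-- B to move --
(0,0): no bracket -> illegal
(0,1): no bracket -> illegal
(0,2): no bracket -> illegal
(0,4): no bracket -> illegal
(0,5): flips 1 -> legal
(1,0): no bracket -> illegal
(1,2): no bracket -> illegal
(1,4): no bracket -> illegal
(2,0): flips 2 -> legal
(3,0): flips 3 -> legal
(4,0): flips 2 -> legal
(4,1): flips 1 -> legal
(4,3): flips 1 -> legal
(4,4): no bracket -> illegal
(5,0): no bracket -> illegal
(5,2): no bracket -> illegal
(5,3): no bracket -> illegal
B mobility = 6
-- W to move --
(0,2): no bracket -> illegal
(0,4): flips 1 -> legal
(1,2): no bracket -> illegal
(1,4): flips 1 -> legal
(3,5): flips 2 -> legal
(4,3): no bracket -> illegal
(4,4): no bracket -> illegal
(5,4): no bracket -> illegal
(5,5): no bracket -> illegal
W mobility = 3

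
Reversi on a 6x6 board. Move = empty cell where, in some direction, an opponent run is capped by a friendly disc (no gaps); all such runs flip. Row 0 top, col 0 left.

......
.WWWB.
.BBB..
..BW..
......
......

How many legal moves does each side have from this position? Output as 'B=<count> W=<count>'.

-- B to move --
(0,0): flips 1 -> legal
(0,1): flips 2 -> legal
(0,2): flips 1 -> legal
(0,3): flips 2 -> legal
(0,4): flips 1 -> legal
(1,0): flips 3 -> legal
(2,0): no bracket -> illegal
(2,4): no bracket -> illegal
(3,4): flips 1 -> legal
(4,2): no bracket -> illegal
(4,3): flips 1 -> legal
(4,4): flips 1 -> legal
B mobility = 9
-- W to move --
(0,3): no bracket -> illegal
(0,4): no bracket -> illegal
(0,5): no bracket -> illegal
(1,0): no bracket -> illegal
(1,5): flips 1 -> legal
(2,0): no bracket -> illegal
(2,4): no bracket -> illegal
(2,5): no bracket -> illegal
(3,0): flips 1 -> legal
(3,1): flips 3 -> legal
(3,4): flips 1 -> legal
(4,1): no bracket -> illegal
(4,2): flips 2 -> legal
(4,3): no bracket -> illegal
W mobility = 5

Answer: B=9 W=5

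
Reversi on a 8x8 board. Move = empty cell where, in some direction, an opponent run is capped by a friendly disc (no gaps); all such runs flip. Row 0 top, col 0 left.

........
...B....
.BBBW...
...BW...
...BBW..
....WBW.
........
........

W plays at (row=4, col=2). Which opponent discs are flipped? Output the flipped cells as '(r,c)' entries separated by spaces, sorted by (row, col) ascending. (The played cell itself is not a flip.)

Answer: (3,3) (4,3) (4,4)

Derivation:
Dir NW: first cell '.' (not opp) -> no flip
Dir N: first cell '.' (not opp) -> no flip
Dir NE: opp run (3,3) capped by W -> flip
Dir W: first cell '.' (not opp) -> no flip
Dir E: opp run (4,3) (4,4) capped by W -> flip
Dir SW: first cell '.' (not opp) -> no flip
Dir S: first cell '.' (not opp) -> no flip
Dir SE: first cell '.' (not opp) -> no flip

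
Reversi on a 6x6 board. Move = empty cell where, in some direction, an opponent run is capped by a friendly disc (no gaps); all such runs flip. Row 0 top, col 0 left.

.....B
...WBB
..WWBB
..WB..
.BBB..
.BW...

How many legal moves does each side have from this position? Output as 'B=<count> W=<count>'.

Answer: B=7 W=7

Derivation:
-- B to move --
(0,2): flips 1 -> legal
(0,3): flips 2 -> legal
(0,4): no bracket -> illegal
(1,1): flips 1 -> legal
(1,2): flips 3 -> legal
(2,1): flips 3 -> legal
(3,1): flips 1 -> legal
(3,4): no bracket -> illegal
(5,3): flips 1 -> legal
B mobility = 7
-- W to move --
(0,3): no bracket -> illegal
(0,4): no bracket -> illegal
(3,0): flips 1 -> legal
(3,1): no bracket -> illegal
(3,4): flips 2 -> legal
(3,5): flips 1 -> legal
(4,0): no bracket -> illegal
(4,4): flips 1 -> legal
(5,0): flips 2 -> legal
(5,3): flips 2 -> legal
(5,4): flips 1 -> legal
W mobility = 7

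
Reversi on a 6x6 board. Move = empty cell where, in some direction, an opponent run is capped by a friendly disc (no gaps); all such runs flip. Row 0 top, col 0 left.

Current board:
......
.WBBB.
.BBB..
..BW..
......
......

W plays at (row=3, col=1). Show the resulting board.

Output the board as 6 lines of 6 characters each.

Place W at (3,1); scan 8 dirs for brackets.
Dir NW: first cell '.' (not opp) -> no flip
Dir N: opp run (2,1) capped by W -> flip
Dir NE: opp run (2,2) (1,3), next='.' -> no flip
Dir W: first cell '.' (not opp) -> no flip
Dir E: opp run (3,2) capped by W -> flip
Dir SW: first cell '.' (not opp) -> no flip
Dir S: first cell '.' (not opp) -> no flip
Dir SE: first cell '.' (not opp) -> no flip
All flips: (2,1) (3,2)

Answer: ......
.WBBB.
.WBB..
.WWW..
......
......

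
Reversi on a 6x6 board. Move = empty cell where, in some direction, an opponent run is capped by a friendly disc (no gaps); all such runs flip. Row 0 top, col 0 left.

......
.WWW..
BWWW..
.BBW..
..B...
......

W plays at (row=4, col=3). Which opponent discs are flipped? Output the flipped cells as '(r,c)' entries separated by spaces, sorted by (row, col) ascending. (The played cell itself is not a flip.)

Dir NW: opp run (3,2) capped by W -> flip
Dir N: first cell 'W' (not opp) -> no flip
Dir NE: first cell '.' (not opp) -> no flip
Dir W: opp run (4,2), next='.' -> no flip
Dir E: first cell '.' (not opp) -> no flip
Dir SW: first cell '.' (not opp) -> no flip
Dir S: first cell '.' (not opp) -> no flip
Dir SE: first cell '.' (not opp) -> no flip

Answer: (3,2)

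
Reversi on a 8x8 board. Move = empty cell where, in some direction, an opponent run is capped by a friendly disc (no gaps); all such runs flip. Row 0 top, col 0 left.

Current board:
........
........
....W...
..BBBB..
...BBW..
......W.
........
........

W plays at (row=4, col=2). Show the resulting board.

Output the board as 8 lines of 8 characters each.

Answer: ........
........
....W...
..BWBB..
..WWWW..
......W.
........
........

Derivation:
Place W at (4,2); scan 8 dirs for brackets.
Dir NW: first cell '.' (not opp) -> no flip
Dir N: opp run (3,2), next='.' -> no flip
Dir NE: opp run (3,3) capped by W -> flip
Dir W: first cell '.' (not opp) -> no flip
Dir E: opp run (4,3) (4,4) capped by W -> flip
Dir SW: first cell '.' (not opp) -> no flip
Dir S: first cell '.' (not opp) -> no flip
Dir SE: first cell '.' (not opp) -> no flip
All flips: (3,3) (4,3) (4,4)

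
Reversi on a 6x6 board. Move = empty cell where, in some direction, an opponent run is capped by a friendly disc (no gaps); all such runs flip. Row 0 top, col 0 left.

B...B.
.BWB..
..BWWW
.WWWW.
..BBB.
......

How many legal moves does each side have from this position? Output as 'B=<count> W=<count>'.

-- B to move --
(0,1): no bracket -> illegal
(0,2): flips 1 -> legal
(0,3): no bracket -> illegal
(1,4): flips 2 -> legal
(1,5): flips 2 -> legal
(2,0): flips 1 -> legal
(2,1): flips 1 -> legal
(3,0): no bracket -> illegal
(3,5): flips 1 -> legal
(4,0): flips 1 -> legal
(4,1): no bracket -> illegal
(4,5): no bracket -> illegal
B mobility = 7
-- W to move --
(0,1): no bracket -> illegal
(0,2): flips 1 -> legal
(0,3): flips 1 -> legal
(0,5): no bracket -> illegal
(1,0): flips 1 -> legal
(1,4): flips 1 -> legal
(1,5): no bracket -> illegal
(2,0): no bracket -> illegal
(2,1): flips 1 -> legal
(3,5): no bracket -> illegal
(4,1): no bracket -> illegal
(4,5): no bracket -> illegal
(5,1): flips 1 -> legal
(5,2): flips 2 -> legal
(5,3): flips 2 -> legal
(5,4): flips 2 -> legal
(5,5): flips 1 -> legal
W mobility = 10

Answer: B=7 W=10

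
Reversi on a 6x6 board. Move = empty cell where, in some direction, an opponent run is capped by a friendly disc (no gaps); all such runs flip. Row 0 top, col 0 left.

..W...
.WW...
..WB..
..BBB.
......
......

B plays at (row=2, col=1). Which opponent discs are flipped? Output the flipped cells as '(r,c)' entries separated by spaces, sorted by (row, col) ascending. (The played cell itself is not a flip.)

Dir NW: first cell '.' (not opp) -> no flip
Dir N: opp run (1,1), next='.' -> no flip
Dir NE: opp run (1,2), next='.' -> no flip
Dir W: first cell '.' (not opp) -> no flip
Dir E: opp run (2,2) capped by B -> flip
Dir SW: first cell '.' (not opp) -> no flip
Dir S: first cell '.' (not opp) -> no flip
Dir SE: first cell 'B' (not opp) -> no flip

Answer: (2,2)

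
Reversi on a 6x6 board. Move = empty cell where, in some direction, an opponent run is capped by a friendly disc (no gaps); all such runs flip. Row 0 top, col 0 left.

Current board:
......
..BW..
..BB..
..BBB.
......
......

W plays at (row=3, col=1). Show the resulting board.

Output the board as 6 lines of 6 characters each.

Answer: ......
..BW..
..WB..
.WBBB.
......
......

Derivation:
Place W at (3,1); scan 8 dirs for brackets.
Dir NW: first cell '.' (not opp) -> no flip
Dir N: first cell '.' (not opp) -> no flip
Dir NE: opp run (2,2) capped by W -> flip
Dir W: first cell '.' (not opp) -> no flip
Dir E: opp run (3,2) (3,3) (3,4), next='.' -> no flip
Dir SW: first cell '.' (not opp) -> no flip
Dir S: first cell '.' (not opp) -> no flip
Dir SE: first cell '.' (not opp) -> no flip
All flips: (2,2)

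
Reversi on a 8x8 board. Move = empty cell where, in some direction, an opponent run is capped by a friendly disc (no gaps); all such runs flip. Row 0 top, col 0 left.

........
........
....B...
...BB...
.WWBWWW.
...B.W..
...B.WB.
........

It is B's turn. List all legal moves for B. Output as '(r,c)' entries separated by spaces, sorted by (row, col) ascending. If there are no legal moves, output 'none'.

Answer: (3,1) (3,5) (4,0) (4,7) (5,1) (5,4) (5,6) (6,4)

Derivation:
(3,0): no bracket -> illegal
(3,1): flips 1 -> legal
(3,2): no bracket -> illegal
(3,5): flips 1 -> legal
(3,6): no bracket -> illegal
(3,7): no bracket -> illegal
(4,0): flips 2 -> legal
(4,7): flips 3 -> legal
(5,0): no bracket -> illegal
(5,1): flips 1 -> legal
(5,2): no bracket -> illegal
(5,4): flips 1 -> legal
(5,6): flips 1 -> legal
(5,7): no bracket -> illegal
(6,4): flips 1 -> legal
(7,4): no bracket -> illegal
(7,5): no bracket -> illegal
(7,6): no bracket -> illegal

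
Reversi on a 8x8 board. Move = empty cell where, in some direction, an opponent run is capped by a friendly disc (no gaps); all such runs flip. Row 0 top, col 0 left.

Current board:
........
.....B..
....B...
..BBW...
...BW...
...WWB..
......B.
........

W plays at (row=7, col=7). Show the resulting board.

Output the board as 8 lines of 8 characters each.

Place W at (7,7); scan 8 dirs for brackets.
Dir NW: opp run (6,6) (5,5) capped by W -> flip
Dir N: first cell '.' (not opp) -> no flip
Dir NE: edge -> no flip
Dir W: first cell '.' (not opp) -> no flip
Dir E: edge -> no flip
Dir SW: edge -> no flip
Dir S: edge -> no flip
Dir SE: edge -> no flip
All flips: (5,5) (6,6)

Answer: ........
.....B..
....B...
..BBW...
...BW...
...WWW..
......W.
.......W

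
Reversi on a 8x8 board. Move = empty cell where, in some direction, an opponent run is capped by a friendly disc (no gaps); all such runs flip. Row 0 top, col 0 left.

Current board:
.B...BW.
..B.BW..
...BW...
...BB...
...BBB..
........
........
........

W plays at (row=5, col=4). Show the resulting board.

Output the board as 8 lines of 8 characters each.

Answer: .B...BW.
..B.BW..
...BW...
...BW...
...BWB..
....W...
........
........

Derivation:
Place W at (5,4); scan 8 dirs for brackets.
Dir NW: opp run (4,3), next='.' -> no flip
Dir N: opp run (4,4) (3,4) capped by W -> flip
Dir NE: opp run (4,5), next='.' -> no flip
Dir W: first cell '.' (not opp) -> no flip
Dir E: first cell '.' (not opp) -> no flip
Dir SW: first cell '.' (not opp) -> no flip
Dir S: first cell '.' (not opp) -> no flip
Dir SE: first cell '.' (not opp) -> no flip
All flips: (3,4) (4,4)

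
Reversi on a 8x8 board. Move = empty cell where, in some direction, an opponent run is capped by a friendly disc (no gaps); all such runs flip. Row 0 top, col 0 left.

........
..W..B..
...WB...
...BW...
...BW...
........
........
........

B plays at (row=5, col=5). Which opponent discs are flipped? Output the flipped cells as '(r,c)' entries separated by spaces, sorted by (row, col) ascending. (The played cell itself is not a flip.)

Dir NW: opp run (4,4) capped by B -> flip
Dir N: first cell '.' (not opp) -> no flip
Dir NE: first cell '.' (not opp) -> no flip
Dir W: first cell '.' (not opp) -> no flip
Dir E: first cell '.' (not opp) -> no flip
Dir SW: first cell '.' (not opp) -> no flip
Dir S: first cell '.' (not opp) -> no flip
Dir SE: first cell '.' (not opp) -> no flip

Answer: (4,4)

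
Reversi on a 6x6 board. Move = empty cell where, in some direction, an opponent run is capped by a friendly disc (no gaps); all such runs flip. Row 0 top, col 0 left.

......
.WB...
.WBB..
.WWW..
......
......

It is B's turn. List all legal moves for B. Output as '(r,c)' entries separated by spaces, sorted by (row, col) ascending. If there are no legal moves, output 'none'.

Answer: (0,0) (1,0) (2,0) (3,0) (4,0) (4,1) (4,2) (4,3) (4,4)

Derivation:
(0,0): flips 1 -> legal
(0,1): no bracket -> illegal
(0,2): no bracket -> illegal
(1,0): flips 1 -> legal
(2,0): flips 1 -> legal
(2,4): no bracket -> illegal
(3,0): flips 1 -> legal
(3,4): no bracket -> illegal
(4,0): flips 1 -> legal
(4,1): flips 1 -> legal
(4,2): flips 1 -> legal
(4,3): flips 1 -> legal
(4,4): flips 1 -> legal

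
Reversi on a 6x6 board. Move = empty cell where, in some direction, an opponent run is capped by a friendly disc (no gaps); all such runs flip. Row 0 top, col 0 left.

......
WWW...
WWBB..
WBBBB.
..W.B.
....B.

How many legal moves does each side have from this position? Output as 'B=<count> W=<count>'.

-- B to move --
(0,0): flips 1 -> legal
(0,1): flips 3 -> legal
(0,2): flips 1 -> legal
(0,3): no bracket -> illegal
(1,3): no bracket -> illegal
(4,0): no bracket -> illegal
(4,1): no bracket -> illegal
(4,3): no bracket -> illegal
(5,1): flips 1 -> legal
(5,2): flips 1 -> legal
(5,3): flips 1 -> legal
B mobility = 6
-- W to move --
(1,3): no bracket -> illegal
(1,4): no bracket -> illegal
(2,4): flips 3 -> legal
(2,5): no bracket -> illegal
(3,5): flips 4 -> legal
(4,0): no bracket -> illegal
(4,1): flips 1 -> legal
(4,3): flips 1 -> legal
(4,5): flips 2 -> legal
(5,3): no bracket -> illegal
(5,5): flips 3 -> legal
W mobility = 6

Answer: B=6 W=6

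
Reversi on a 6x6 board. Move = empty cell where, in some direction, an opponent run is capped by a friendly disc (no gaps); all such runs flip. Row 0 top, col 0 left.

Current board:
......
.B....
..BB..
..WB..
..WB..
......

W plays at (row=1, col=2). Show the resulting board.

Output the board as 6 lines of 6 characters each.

Answer: ......
.BW...
..WB..
..WB..
..WB..
......

Derivation:
Place W at (1,2); scan 8 dirs for brackets.
Dir NW: first cell '.' (not opp) -> no flip
Dir N: first cell '.' (not opp) -> no flip
Dir NE: first cell '.' (not opp) -> no flip
Dir W: opp run (1,1), next='.' -> no flip
Dir E: first cell '.' (not opp) -> no flip
Dir SW: first cell '.' (not opp) -> no flip
Dir S: opp run (2,2) capped by W -> flip
Dir SE: opp run (2,3), next='.' -> no flip
All flips: (2,2)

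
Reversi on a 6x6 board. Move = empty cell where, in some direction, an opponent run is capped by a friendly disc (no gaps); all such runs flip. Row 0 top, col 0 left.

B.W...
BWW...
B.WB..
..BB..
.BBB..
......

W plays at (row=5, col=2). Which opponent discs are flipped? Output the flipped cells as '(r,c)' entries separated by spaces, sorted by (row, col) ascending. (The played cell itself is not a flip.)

Answer: (3,2) (4,2)

Derivation:
Dir NW: opp run (4,1), next='.' -> no flip
Dir N: opp run (4,2) (3,2) capped by W -> flip
Dir NE: opp run (4,3), next='.' -> no flip
Dir W: first cell '.' (not opp) -> no flip
Dir E: first cell '.' (not opp) -> no flip
Dir SW: edge -> no flip
Dir S: edge -> no flip
Dir SE: edge -> no flip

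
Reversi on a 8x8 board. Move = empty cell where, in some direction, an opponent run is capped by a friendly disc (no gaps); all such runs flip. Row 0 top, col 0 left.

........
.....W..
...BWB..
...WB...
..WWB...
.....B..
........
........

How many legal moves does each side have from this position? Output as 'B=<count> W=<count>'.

Answer: B=7 W=8

Derivation:
-- B to move --
(0,4): no bracket -> illegal
(0,5): flips 1 -> legal
(0,6): no bracket -> illegal
(1,3): no bracket -> illegal
(1,4): flips 1 -> legal
(1,6): no bracket -> illegal
(2,2): flips 1 -> legal
(2,6): no bracket -> illegal
(3,1): no bracket -> illegal
(3,2): flips 1 -> legal
(3,5): no bracket -> illegal
(4,1): flips 2 -> legal
(5,1): no bracket -> illegal
(5,2): flips 1 -> legal
(5,3): flips 2 -> legal
(5,4): no bracket -> illegal
B mobility = 7
-- W to move --
(1,2): no bracket -> illegal
(1,3): flips 1 -> legal
(1,4): no bracket -> illegal
(1,6): flips 2 -> legal
(2,2): flips 1 -> legal
(2,6): flips 1 -> legal
(3,2): no bracket -> illegal
(3,5): flips 2 -> legal
(3,6): no bracket -> illegal
(4,5): flips 1 -> legal
(4,6): no bracket -> illegal
(5,3): no bracket -> illegal
(5,4): flips 2 -> legal
(5,6): no bracket -> illegal
(6,4): no bracket -> illegal
(6,5): no bracket -> illegal
(6,6): flips 2 -> legal
W mobility = 8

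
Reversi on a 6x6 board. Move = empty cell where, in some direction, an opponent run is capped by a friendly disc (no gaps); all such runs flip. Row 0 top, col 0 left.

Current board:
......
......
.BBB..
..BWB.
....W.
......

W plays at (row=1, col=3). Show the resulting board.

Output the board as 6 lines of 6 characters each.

Answer: ......
...W..
.BBW..
..BWB.
....W.
......

Derivation:
Place W at (1,3); scan 8 dirs for brackets.
Dir NW: first cell '.' (not opp) -> no flip
Dir N: first cell '.' (not opp) -> no flip
Dir NE: first cell '.' (not opp) -> no flip
Dir W: first cell '.' (not opp) -> no flip
Dir E: first cell '.' (not opp) -> no flip
Dir SW: opp run (2,2), next='.' -> no flip
Dir S: opp run (2,3) capped by W -> flip
Dir SE: first cell '.' (not opp) -> no flip
All flips: (2,3)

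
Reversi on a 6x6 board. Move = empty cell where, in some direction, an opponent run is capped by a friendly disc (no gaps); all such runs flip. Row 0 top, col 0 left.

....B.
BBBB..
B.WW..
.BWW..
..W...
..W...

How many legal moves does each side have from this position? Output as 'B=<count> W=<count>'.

Answer: B=4 W=6

Derivation:
-- B to move --
(1,4): no bracket -> illegal
(2,1): no bracket -> illegal
(2,4): no bracket -> illegal
(3,4): flips 3 -> legal
(4,1): no bracket -> illegal
(4,3): flips 2 -> legal
(4,4): flips 2 -> legal
(5,1): no bracket -> illegal
(5,3): flips 1 -> legal
B mobility = 4
-- W to move --
(0,0): flips 1 -> legal
(0,1): flips 1 -> legal
(0,2): flips 1 -> legal
(0,3): flips 1 -> legal
(0,5): no bracket -> illegal
(1,4): no bracket -> illegal
(1,5): no bracket -> illegal
(2,1): no bracket -> illegal
(2,4): no bracket -> illegal
(3,0): flips 1 -> legal
(4,0): flips 1 -> legal
(4,1): no bracket -> illegal
W mobility = 6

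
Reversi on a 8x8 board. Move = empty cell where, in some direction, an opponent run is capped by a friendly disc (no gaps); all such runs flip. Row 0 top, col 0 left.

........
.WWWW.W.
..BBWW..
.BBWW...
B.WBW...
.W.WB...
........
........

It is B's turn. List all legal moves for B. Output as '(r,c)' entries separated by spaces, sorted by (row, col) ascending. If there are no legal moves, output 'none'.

(0,0): flips 1 -> legal
(0,1): flips 1 -> legal
(0,2): flips 1 -> legal
(0,3): flips 1 -> legal
(0,4): flips 5 -> legal
(0,5): flips 1 -> legal
(0,6): no bracket -> illegal
(0,7): flips 3 -> legal
(1,0): no bracket -> illegal
(1,5): no bracket -> illegal
(1,7): no bracket -> illegal
(2,0): no bracket -> illegal
(2,1): no bracket -> illegal
(2,6): flips 2 -> legal
(2,7): no bracket -> illegal
(3,5): flips 2 -> legal
(3,6): no bracket -> illegal
(4,1): flips 1 -> legal
(4,5): flips 2 -> legal
(5,0): no bracket -> illegal
(5,2): flips 2 -> legal
(5,5): flips 2 -> legal
(6,0): no bracket -> illegal
(6,1): no bracket -> illegal
(6,2): flips 1 -> legal
(6,3): flips 1 -> legal
(6,4): flips 2 -> legal

Answer: (0,0) (0,1) (0,2) (0,3) (0,4) (0,5) (0,7) (2,6) (3,5) (4,1) (4,5) (5,2) (5,5) (6,2) (6,3) (6,4)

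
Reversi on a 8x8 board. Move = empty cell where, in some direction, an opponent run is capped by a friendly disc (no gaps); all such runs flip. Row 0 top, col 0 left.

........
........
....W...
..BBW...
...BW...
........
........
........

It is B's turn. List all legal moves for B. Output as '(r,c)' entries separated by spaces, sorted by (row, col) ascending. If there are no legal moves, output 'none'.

Answer: (1,5) (2,5) (3,5) (4,5) (5,5)

Derivation:
(1,3): no bracket -> illegal
(1,4): no bracket -> illegal
(1,5): flips 1 -> legal
(2,3): no bracket -> illegal
(2,5): flips 1 -> legal
(3,5): flips 1 -> legal
(4,5): flips 1 -> legal
(5,3): no bracket -> illegal
(5,4): no bracket -> illegal
(5,5): flips 1 -> legal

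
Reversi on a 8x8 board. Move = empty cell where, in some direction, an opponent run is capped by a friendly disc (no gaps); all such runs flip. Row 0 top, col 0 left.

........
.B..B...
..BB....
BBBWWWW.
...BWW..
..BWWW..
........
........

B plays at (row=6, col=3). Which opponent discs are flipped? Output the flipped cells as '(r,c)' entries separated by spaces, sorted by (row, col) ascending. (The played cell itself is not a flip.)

Dir NW: first cell 'B' (not opp) -> no flip
Dir N: opp run (5,3) capped by B -> flip
Dir NE: opp run (5,4) (4,5) (3,6), next='.' -> no flip
Dir W: first cell '.' (not opp) -> no flip
Dir E: first cell '.' (not opp) -> no flip
Dir SW: first cell '.' (not opp) -> no flip
Dir S: first cell '.' (not opp) -> no flip
Dir SE: first cell '.' (not opp) -> no flip

Answer: (5,3)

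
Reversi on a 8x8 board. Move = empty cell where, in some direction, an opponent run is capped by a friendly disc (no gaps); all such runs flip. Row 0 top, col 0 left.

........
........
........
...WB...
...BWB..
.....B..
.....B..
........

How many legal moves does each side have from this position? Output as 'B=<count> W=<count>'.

-- B to move --
(2,2): flips 2 -> legal
(2,3): flips 1 -> legal
(2,4): no bracket -> illegal
(3,2): flips 1 -> legal
(3,5): no bracket -> illegal
(4,2): no bracket -> illegal
(5,3): no bracket -> illegal
(5,4): flips 1 -> legal
B mobility = 4
-- W to move --
(2,3): no bracket -> illegal
(2,4): flips 1 -> legal
(2,5): no bracket -> illegal
(3,2): no bracket -> illegal
(3,5): flips 1 -> legal
(3,6): no bracket -> illegal
(4,2): flips 1 -> legal
(4,6): flips 1 -> legal
(5,2): no bracket -> illegal
(5,3): flips 1 -> legal
(5,4): no bracket -> illegal
(5,6): no bracket -> illegal
(6,4): no bracket -> illegal
(6,6): flips 1 -> legal
(7,4): no bracket -> illegal
(7,5): no bracket -> illegal
(7,6): no bracket -> illegal
W mobility = 6

Answer: B=4 W=6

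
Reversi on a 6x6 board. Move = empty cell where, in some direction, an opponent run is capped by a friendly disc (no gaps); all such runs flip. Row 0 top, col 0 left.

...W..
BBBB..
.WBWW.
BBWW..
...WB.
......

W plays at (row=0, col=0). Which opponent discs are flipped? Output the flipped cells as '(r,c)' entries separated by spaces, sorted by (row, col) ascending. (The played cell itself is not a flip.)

Answer: (1,1) (2,2)

Derivation:
Dir NW: edge -> no flip
Dir N: edge -> no flip
Dir NE: edge -> no flip
Dir W: edge -> no flip
Dir E: first cell '.' (not opp) -> no flip
Dir SW: edge -> no flip
Dir S: opp run (1,0), next='.' -> no flip
Dir SE: opp run (1,1) (2,2) capped by W -> flip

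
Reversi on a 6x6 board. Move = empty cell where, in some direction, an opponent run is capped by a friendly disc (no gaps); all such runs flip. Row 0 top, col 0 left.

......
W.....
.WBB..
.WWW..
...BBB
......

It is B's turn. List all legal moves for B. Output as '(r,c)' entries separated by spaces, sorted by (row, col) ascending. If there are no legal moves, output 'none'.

(0,0): no bracket -> illegal
(0,1): no bracket -> illegal
(1,1): no bracket -> illegal
(1,2): no bracket -> illegal
(2,0): flips 1 -> legal
(2,4): no bracket -> illegal
(3,0): no bracket -> illegal
(3,4): no bracket -> illegal
(4,0): flips 1 -> legal
(4,1): flips 1 -> legal
(4,2): flips 1 -> legal

Answer: (2,0) (4,0) (4,1) (4,2)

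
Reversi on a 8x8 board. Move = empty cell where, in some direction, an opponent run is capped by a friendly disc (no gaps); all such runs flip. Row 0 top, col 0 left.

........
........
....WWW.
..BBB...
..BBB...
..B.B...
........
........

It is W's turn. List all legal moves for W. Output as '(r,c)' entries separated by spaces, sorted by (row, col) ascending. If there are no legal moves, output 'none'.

(2,1): no bracket -> illegal
(2,2): no bracket -> illegal
(2,3): no bracket -> illegal
(3,1): no bracket -> illegal
(3,5): no bracket -> illegal
(4,1): no bracket -> illegal
(4,5): no bracket -> illegal
(5,1): flips 2 -> legal
(5,3): no bracket -> illegal
(5,5): no bracket -> illegal
(6,1): flips 3 -> legal
(6,2): no bracket -> illegal
(6,3): no bracket -> illegal
(6,4): flips 3 -> legal
(6,5): no bracket -> illegal

Answer: (5,1) (6,1) (6,4)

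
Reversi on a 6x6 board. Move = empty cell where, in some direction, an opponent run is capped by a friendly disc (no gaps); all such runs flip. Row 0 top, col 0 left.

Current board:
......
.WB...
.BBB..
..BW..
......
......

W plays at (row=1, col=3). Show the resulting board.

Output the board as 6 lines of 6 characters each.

Place W at (1,3); scan 8 dirs for brackets.
Dir NW: first cell '.' (not opp) -> no flip
Dir N: first cell '.' (not opp) -> no flip
Dir NE: first cell '.' (not opp) -> no flip
Dir W: opp run (1,2) capped by W -> flip
Dir E: first cell '.' (not opp) -> no flip
Dir SW: opp run (2,2), next='.' -> no flip
Dir S: opp run (2,3) capped by W -> flip
Dir SE: first cell '.' (not opp) -> no flip
All flips: (1,2) (2,3)

Answer: ......
.WWW..
.BBW..
..BW..
......
......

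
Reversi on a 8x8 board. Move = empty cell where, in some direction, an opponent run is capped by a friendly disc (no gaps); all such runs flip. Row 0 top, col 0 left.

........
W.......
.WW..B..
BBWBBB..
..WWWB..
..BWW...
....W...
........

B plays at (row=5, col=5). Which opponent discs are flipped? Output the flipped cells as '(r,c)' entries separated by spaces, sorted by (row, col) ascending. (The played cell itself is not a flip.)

Dir NW: opp run (4,4) capped by B -> flip
Dir N: first cell 'B' (not opp) -> no flip
Dir NE: first cell '.' (not opp) -> no flip
Dir W: opp run (5,4) (5,3) capped by B -> flip
Dir E: first cell '.' (not opp) -> no flip
Dir SW: opp run (6,4), next='.' -> no flip
Dir S: first cell '.' (not opp) -> no flip
Dir SE: first cell '.' (not opp) -> no flip

Answer: (4,4) (5,3) (5,4)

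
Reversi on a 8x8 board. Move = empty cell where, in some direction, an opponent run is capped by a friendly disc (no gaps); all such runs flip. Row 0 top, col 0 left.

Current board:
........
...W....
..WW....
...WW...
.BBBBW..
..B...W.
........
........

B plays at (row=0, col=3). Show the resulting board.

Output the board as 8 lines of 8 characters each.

Place B at (0,3); scan 8 dirs for brackets.
Dir NW: edge -> no flip
Dir N: edge -> no flip
Dir NE: edge -> no flip
Dir W: first cell '.' (not opp) -> no flip
Dir E: first cell '.' (not opp) -> no flip
Dir SW: first cell '.' (not opp) -> no flip
Dir S: opp run (1,3) (2,3) (3,3) capped by B -> flip
Dir SE: first cell '.' (not opp) -> no flip
All flips: (1,3) (2,3) (3,3)

Answer: ...B....
...B....
..WB....
...BW...
.BBBBW..
..B...W.
........
........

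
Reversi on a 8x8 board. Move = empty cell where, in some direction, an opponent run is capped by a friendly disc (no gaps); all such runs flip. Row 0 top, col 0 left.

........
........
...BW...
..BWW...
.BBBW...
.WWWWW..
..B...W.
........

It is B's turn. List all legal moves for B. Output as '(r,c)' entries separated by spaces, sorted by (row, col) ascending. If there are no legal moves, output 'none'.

(1,3): no bracket -> illegal
(1,4): no bracket -> illegal
(1,5): flips 2 -> legal
(2,2): no bracket -> illegal
(2,5): flips 2 -> legal
(3,5): flips 4 -> legal
(4,0): flips 1 -> legal
(4,5): flips 2 -> legal
(4,6): no bracket -> illegal
(5,0): no bracket -> illegal
(5,6): no bracket -> illegal
(5,7): no bracket -> illegal
(6,0): flips 1 -> legal
(6,1): flips 2 -> legal
(6,3): flips 2 -> legal
(6,4): flips 1 -> legal
(6,5): flips 1 -> legal
(6,7): no bracket -> illegal
(7,5): no bracket -> illegal
(7,6): no bracket -> illegal
(7,7): no bracket -> illegal

Answer: (1,5) (2,5) (3,5) (4,0) (4,5) (6,0) (6,1) (6,3) (6,4) (6,5)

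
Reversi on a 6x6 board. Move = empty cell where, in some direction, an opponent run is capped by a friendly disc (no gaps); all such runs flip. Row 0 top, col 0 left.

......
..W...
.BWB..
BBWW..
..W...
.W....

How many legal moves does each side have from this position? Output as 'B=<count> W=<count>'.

Answer: B=7 W=7

Derivation:
-- B to move --
(0,1): flips 1 -> legal
(0,2): no bracket -> illegal
(0,3): flips 1 -> legal
(1,1): no bracket -> illegal
(1,3): flips 1 -> legal
(2,4): no bracket -> illegal
(3,4): flips 2 -> legal
(4,0): no bracket -> illegal
(4,1): flips 1 -> legal
(4,3): flips 2 -> legal
(4,4): no bracket -> illegal
(5,0): no bracket -> illegal
(5,2): no bracket -> illegal
(5,3): flips 1 -> legal
B mobility = 7
-- W to move --
(1,0): flips 1 -> legal
(1,1): no bracket -> illegal
(1,3): flips 1 -> legal
(1,4): flips 1 -> legal
(2,0): flips 2 -> legal
(2,4): flips 1 -> legal
(3,4): flips 1 -> legal
(4,0): flips 1 -> legal
(4,1): no bracket -> illegal
W mobility = 7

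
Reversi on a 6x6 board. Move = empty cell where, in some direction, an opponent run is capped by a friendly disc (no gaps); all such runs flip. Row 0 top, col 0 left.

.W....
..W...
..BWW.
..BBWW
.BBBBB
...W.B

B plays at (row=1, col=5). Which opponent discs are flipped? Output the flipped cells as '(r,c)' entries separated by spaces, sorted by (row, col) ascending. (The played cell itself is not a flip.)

Dir NW: first cell '.' (not opp) -> no flip
Dir N: first cell '.' (not opp) -> no flip
Dir NE: edge -> no flip
Dir W: first cell '.' (not opp) -> no flip
Dir E: edge -> no flip
Dir SW: opp run (2,4) capped by B -> flip
Dir S: first cell '.' (not opp) -> no flip
Dir SE: edge -> no flip

Answer: (2,4)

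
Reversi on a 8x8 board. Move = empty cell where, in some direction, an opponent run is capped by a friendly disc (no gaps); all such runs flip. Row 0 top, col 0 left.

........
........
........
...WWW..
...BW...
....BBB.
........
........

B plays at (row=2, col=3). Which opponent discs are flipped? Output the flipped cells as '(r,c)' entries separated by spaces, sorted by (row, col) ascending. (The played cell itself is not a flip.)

Answer: (3,3)

Derivation:
Dir NW: first cell '.' (not opp) -> no flip
Dir N: first cell '.' (not opp) -> no flip
Dir NE: first cell '.' (not opp) -> no flip
Dir W: first cell '.' (not opp) -> no flip
Dir E: first cell '.' (not opp) -> no flip
Dir SW: first cell '.' (not opp) -> no flip
Dir S: opp run (3,3) capped by B -> flip
Dir SE: opp run (3,4), next='.' -> no flip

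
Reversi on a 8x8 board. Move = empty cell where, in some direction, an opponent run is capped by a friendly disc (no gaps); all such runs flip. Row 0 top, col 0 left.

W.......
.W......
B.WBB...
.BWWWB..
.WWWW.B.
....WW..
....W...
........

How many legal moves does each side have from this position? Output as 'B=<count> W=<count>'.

Answer: B=9 W=11

Derivation:
-- B to move --
(0,1): no bracket -> illegal
(0,2): flips 1 -> legal
(1,0): no bracket -> illegal
(1,2): no bracket -> illegal
(1,3): flips 1 -> legal
(2,1): flips 1 -> legal
(2,5): no bracket -> illegal
(3,0): no bracket -> illegal
(4,0): no bracket -> illegal
(4,5): flips 1 -> legal
(5,0): flips 2 -> legal
(5,1): flips 3 -> legal
(5,2): no bracket -> illegal
(5,3): flips 4 -> legal
(5,6): no bracket -> illegal
(6,3): no bracket -> illegal
(6,5): no bracket -> illegal
(6,6): no bracket -> illegal
(7,3): flips 2 -> legal
(7,4): flips 4 -> legal
(7,5): no bracket -> illegal
B mobility = 9
-- W to move --
(1,0): no bracket -> illegal
(1,2): flips 1 -> legal
(1,3): flips 1 -> legal
(1,4): flips 2 -> legal
(1,5): flips 1 -> legal
(2,1): flips 1 -> legal
(2,5): flips 2 -> legal
(2,6): flips 1 -> legal
(3,0): flips 1 -> legal
(3,6): flips 1 -> legal
(3,7): flips 1 -> legal
(4,0): flips 1 -> legal
(4,5): no bracket -> illegal
(4,7): no bracket -> illegal
(5,6): no bracket -> illegal
(5,7): no bracket -> illegal
W mobility = 11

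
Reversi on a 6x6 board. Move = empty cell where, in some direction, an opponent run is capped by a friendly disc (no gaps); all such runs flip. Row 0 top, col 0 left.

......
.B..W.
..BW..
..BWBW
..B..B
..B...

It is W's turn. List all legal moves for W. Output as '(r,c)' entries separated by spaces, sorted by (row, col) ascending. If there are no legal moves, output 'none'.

Answer: (0,0) (2,1) (3,1) (4,1) (5,1) (5,5)

Derivation:
(0,0): flips 2 -> legal
(0,1): no bracket -> illegal
(0,2): no bracket -> illegal
(1,0): no bracket -> illegal
(1,2): no bracket -> illegal
(1,3): no bracket -> illegal
(2,0): no bracket -> illegal
(2,1): flips 1 -> legal
(2,4): no bracket -> illegal
(2,5): no bracket -> illegal
(3,1): flips 1 -> legal
(4,1): flips 1 -> legal
(4,3): no bracket -> illegal
(4,4): no bracket -> illegal
(5,1): flips 1 -> legal
(5,3): no bracket -> illegal
(5,4): no bracket -> illegal
(5,5): flips 1 -> legal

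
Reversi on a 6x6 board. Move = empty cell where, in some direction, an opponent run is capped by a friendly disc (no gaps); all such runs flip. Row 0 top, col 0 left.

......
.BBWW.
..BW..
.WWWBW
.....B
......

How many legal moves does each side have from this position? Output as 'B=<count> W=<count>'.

-- B to move --
(0,2): no bracket -> illegal
(0,3): no bracket -> illegal
(0,4): flips 1 -> legal
(0,5): no bracket -> illegal
(1,5): flips 2 -> legal
(2,0): no bracket -> illegal
(2,1): no bracket -> illegal
(2,4): flips 1 -> legal
(2,5): flips 1 -> legal
(3,0): flips 3 -> legal
(4,0): flips 1 -> legal
(4,1): no bracket -> illegal
(4,2): flips 1 -> legal
(4,3): no bracket -> illegal
(4,4): flips 1 -> legal
B mobility = 8
-- W to move --
(0,0): flips 2 -> legal
(0,1): flips 1 -> legal
(0,2): flips 2 -> legal
(0,3): no bracket -> illegal
(1,0): flips 2 -> legal
(2,0): no bracket -> illegal
(2,1): flips 1 -> legal
(2,4): no bracket -> illegal
(2,5): no bracket -> illegal
(4,3): no bracket -> illegal
(4,4): no bracket -> illegal
(5,4): no bracket -> illegal
(5,5): flips 1 -> legal
W mobility = 6

Answer: B=8 W=6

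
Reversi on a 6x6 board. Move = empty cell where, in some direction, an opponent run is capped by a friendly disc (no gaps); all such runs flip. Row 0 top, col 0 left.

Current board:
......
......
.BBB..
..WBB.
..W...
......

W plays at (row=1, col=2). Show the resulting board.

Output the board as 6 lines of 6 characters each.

Answer: ......
..W...
.BWB..
..WBB.
..W...
......

Derivation:
Place W at (1,2); scan 8 dirs for brackets.
Dir NW: first cell '.' (not opp) -> no flip
Dir N: first cell '.' (not opp) -> no flip
Dir NE: first cell '.' (not opp) -> no flip
Dir W: first cell '.' (not opp) -> no flip
Dir E: first cell '.' (not opp) -> no flip
Dir SW: opp run (2,1), next='.' -> no flip
Dir S: opp run (2,2) capped by W -> flip
Dir SE: opp run (2,3) (3,4), next='.' -> no flip
All flips: (2,2)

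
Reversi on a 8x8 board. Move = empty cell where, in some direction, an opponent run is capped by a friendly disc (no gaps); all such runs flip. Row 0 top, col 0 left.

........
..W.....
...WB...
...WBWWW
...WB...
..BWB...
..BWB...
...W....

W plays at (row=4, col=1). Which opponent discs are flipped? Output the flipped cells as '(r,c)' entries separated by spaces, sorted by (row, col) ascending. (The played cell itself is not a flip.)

Answer: (5,2)

Derivation:
Dir NW: first cell '.' (not opp) -> no flip
Dir N: first cell '.' (not opp) -> no flip
Dir NE: first cell '.' (not opp) -> no flip
Dir W: first cell '.' (not opp) -> no flip
Dir E: first cell '.' (not opp) -> no flip
Dir SW: first cell '.' (not opp) -> no flip
Dir S: first cell '.' (not opp) -> no flip
Dir SE: opp run (5,2) capped by W -> flip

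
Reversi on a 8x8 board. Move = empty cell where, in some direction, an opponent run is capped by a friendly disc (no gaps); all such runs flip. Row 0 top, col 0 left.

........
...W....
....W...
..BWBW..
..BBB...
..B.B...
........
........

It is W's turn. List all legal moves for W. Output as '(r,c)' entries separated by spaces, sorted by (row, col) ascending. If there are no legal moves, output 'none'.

Answer: (3,1) (5,1) (5,3) (5,5) (6,4)

Derivation:
(2,1): no bracket -> illegal
(2,2): no bracket -> illegal
(2,3): no bracket -> illegal
(2,5): no bracket -> illegal
(3,1): flips 1 -> legal
(4,1): no bracket -> illegal
(4,5): no bracket -> illegal
(5,1): flips 1 -> legal
(5,3): flips 2 -> legal
(5,5): flips 1 -> legal
(6,1): no bracket -> illegal
(6,2): no bracket -> illegal
(6,3): no bracket -> illegal
(6,4): flips 3 -> legal
(6,5): no bracket -> illegal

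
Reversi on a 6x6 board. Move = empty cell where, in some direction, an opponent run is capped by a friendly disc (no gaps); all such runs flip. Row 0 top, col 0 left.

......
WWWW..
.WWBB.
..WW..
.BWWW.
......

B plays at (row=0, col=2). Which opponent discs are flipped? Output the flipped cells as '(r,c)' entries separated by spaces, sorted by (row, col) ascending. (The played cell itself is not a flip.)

Answer: (1,3)

Derivation:
Dir NW: edge -> no flip
Dir N: edge -> no flip
Dir NE: edge -> no flip
Dir W: first cell '.' (not opp) -> no flip
Dir E: first cell '.' (not opp) -> no flip
Dir SW: opp run (1,1), next='.' -> no flip
Dir S: opp run (1,2) (2,2) (3,2) (4,2), next='.' -> no flip
Dir SE: opp run (1,3) capped by B -> flip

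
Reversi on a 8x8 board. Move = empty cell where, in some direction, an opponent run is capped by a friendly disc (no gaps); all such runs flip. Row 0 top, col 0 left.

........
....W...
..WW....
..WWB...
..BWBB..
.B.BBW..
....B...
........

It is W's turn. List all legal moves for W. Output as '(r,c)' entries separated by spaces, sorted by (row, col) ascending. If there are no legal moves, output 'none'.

Answer: (2,5) (3,5) (4,1) (4,6) (5,2) (5,6) (6,0) (6,3) (6,5) (7,3)

Derivation:
(2,4): no bracket -> illegal
(2,5): flips 1 -> legal
(3,1): no bracket -> illegal
(3,5): flips 2 -> legal
(3,6): no bracket -> illegal
(4,0): no bracket -> illegal
(4,1): flips 1 -> legal
(4,6): flips 2 -> legal
(5,0): no bracket -> illegal
(5,2): flips 3 -> legal
(5,6): flips 2 -> legal
(6,0): flips 2 -> legal
(6,1): no bracket -> illegal
(6,2): no bracket -> illegal
(6,3): flips 1 -> legal
(6,5): flips 1 -> legal
(7,3): flips 1 -> legal
(7,4): no bracket -> illegal
(7,5): no bracket -> illegal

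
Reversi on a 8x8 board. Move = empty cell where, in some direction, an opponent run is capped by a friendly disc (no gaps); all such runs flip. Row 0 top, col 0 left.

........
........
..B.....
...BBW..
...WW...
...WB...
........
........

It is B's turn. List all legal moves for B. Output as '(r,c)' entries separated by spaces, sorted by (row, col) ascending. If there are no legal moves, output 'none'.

(2,4): no bracket -> illegal
(2,5): no bracket -> illegal
(2,6): no bracket -> illegal
(3,2): flips 1 -> legal
(3,6): flips 1 -> legal
(4,2): no bracket -> illegal
(4,5): no bracket -> illegal
(4,6): no bracket -> illegal
(5,2): flips 2 -> legal
(5,5): flips 1 -> legal
(6,2): no bracket -> illegal
(6,3): flips 2 -> legal
(6,4): no bracket -> illegal

Answer: (3,2) (3,6) (5,2) (5,5) (6,3)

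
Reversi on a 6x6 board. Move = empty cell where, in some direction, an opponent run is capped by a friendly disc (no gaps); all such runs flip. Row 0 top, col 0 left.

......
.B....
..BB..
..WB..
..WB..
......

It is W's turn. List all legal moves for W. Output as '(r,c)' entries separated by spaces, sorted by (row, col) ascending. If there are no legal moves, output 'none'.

Answer: (1,2) (1,4) (2,4) (3,4) (4,4) (5,4)

Derivation:
(0,0): no bracket -> illegal
(0,1): no bracket -> illegal
(0,2): no bracket -> illegal
(1,0): no bracket -> illegal
(1,2): flips 1 -> legal
(1,3): no bracket -> illegal
(1,4): flips 1 -> legal
(2,0): no bracket -> illegal
(2,1): no bracket -> illegal
(2,4): flips 1 -> legal
(3,1): no bracket -> illegal
(3,4): flips 1 -> legal
(4,4): flips 1 -> legal
(5,2): no bracket -> illegal
(5,3): no bracket -> illegal
(5,4): flips 1 -> legal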